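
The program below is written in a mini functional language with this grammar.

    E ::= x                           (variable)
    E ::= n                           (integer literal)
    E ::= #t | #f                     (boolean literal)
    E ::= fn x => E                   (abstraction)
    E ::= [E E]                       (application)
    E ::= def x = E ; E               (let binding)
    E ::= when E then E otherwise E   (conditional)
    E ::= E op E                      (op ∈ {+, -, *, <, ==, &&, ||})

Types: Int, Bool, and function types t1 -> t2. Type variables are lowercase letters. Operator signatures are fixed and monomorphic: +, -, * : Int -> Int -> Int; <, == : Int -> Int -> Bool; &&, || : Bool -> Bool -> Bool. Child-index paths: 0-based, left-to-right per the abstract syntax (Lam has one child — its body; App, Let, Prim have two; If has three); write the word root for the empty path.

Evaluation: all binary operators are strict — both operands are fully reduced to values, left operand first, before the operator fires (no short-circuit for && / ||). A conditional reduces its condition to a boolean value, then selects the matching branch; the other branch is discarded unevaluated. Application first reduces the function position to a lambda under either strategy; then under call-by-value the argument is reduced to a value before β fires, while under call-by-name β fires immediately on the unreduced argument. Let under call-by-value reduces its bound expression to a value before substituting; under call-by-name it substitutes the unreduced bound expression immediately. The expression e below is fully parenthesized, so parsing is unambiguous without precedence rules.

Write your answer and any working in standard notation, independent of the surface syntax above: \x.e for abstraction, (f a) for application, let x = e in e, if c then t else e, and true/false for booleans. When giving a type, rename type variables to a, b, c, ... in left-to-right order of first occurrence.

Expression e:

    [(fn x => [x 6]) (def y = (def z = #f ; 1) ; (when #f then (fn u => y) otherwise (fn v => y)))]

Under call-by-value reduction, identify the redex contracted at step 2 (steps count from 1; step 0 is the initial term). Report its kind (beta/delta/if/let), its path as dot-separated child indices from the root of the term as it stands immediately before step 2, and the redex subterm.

Derivation:
step 0: ((\x.(x 6)) (let y = (let z = false in 1) in (if false then (\u.y) else (\v.y))))
step 1: [let@1.0] ((\x.(x 6)) (let y = 1 in (if false then (\u.y) else (\v.y))))
step 2: [let@1] ((\x.(x 6)) (if false then (\u.1) else (\v.1)))

Answer: let at 1 : (let y = 1 in (if false then (\u.y) else (\v.y)))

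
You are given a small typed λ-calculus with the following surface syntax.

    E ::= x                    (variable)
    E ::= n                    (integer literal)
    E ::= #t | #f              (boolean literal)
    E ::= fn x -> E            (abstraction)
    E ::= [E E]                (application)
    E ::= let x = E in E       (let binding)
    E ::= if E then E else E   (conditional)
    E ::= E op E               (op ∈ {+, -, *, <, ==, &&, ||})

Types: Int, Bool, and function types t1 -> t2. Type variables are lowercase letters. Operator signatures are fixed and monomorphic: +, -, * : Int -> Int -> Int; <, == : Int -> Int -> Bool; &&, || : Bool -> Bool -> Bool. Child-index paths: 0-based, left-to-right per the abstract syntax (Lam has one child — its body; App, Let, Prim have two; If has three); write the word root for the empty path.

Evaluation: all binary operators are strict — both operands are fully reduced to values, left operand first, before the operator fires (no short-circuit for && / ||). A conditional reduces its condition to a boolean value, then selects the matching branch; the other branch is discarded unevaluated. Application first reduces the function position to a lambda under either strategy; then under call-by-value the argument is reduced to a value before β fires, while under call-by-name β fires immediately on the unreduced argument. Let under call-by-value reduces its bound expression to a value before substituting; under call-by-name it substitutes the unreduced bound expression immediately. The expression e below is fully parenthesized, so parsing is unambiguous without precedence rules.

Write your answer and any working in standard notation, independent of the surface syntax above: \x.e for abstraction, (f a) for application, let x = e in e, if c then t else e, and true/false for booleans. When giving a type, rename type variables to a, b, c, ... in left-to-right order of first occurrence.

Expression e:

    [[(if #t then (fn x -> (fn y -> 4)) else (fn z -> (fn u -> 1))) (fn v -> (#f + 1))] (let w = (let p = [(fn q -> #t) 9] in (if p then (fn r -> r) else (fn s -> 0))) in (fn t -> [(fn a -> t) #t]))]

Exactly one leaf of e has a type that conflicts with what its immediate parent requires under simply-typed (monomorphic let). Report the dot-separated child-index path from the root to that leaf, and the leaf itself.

Answer: 0.1.0.0 : false

Working:
  unify Bool ~ Bool
\y._ : b -> Int
\x._ : a -> b -> Int
\u._ : d -> Int
\z._ : c -> d -> Int
  unify a -> b -> Int ~ c -> d -> Int
  unify a ~ c
  unify b -> Int ~ d -> Int
  unify b ~ d
  unify Int ~ Int
  unify Bool ~ Int
  FAIL: mismatch Bool ~ Int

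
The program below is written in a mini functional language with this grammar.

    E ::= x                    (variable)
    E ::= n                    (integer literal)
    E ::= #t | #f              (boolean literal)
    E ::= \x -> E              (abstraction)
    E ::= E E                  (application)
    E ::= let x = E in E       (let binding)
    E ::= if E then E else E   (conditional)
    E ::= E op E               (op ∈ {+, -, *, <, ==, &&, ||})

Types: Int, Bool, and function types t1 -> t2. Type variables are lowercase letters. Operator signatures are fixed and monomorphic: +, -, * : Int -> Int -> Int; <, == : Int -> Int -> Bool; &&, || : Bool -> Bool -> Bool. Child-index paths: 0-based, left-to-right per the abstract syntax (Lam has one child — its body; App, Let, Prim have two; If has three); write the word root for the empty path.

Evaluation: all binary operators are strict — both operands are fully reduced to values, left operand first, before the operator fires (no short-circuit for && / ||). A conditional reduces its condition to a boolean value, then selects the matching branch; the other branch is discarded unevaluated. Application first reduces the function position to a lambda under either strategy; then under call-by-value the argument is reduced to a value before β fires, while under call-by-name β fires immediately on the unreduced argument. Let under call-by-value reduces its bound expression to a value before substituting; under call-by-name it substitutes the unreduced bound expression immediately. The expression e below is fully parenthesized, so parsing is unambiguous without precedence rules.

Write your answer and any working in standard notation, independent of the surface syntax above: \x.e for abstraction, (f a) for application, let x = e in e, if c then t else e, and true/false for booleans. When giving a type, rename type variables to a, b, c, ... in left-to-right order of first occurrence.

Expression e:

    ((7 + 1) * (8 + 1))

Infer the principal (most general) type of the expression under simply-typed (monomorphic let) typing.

Answer: Int

Derivation:
  unify Int ~ Int
  unify Int ~ Int
  unify Int ~ Int
  unify Int ~ Int
  unify Int ~ Int
  unify Int ~ Int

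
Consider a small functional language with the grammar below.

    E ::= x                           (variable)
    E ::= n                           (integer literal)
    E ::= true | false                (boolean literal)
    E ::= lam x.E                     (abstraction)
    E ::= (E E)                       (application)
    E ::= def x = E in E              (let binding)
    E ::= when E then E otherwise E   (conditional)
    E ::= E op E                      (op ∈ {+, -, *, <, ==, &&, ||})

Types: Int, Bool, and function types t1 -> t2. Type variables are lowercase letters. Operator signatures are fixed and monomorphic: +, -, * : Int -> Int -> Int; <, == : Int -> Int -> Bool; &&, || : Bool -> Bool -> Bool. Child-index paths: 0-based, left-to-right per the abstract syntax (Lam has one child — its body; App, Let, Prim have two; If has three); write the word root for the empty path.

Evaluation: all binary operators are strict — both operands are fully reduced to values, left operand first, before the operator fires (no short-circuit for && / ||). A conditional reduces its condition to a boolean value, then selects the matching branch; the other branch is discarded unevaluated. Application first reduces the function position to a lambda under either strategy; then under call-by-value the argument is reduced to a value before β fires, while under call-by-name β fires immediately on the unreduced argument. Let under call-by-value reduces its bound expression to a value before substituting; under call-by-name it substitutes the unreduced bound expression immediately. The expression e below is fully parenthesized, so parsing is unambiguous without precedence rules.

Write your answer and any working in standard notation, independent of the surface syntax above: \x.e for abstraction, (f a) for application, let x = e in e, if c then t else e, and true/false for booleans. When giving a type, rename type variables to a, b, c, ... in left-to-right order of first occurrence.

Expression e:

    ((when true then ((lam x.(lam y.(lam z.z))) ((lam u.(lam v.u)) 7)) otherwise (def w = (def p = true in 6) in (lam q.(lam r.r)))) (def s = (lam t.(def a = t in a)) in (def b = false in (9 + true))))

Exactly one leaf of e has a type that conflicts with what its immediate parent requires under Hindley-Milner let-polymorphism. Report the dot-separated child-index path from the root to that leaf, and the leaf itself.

Answer: 1.1.1.1 : true

Working:
  unify Bool ~ Bool
z : c
\z._ : c -> c
\y._ : b -> c -> c
\x._ : a -> b -> c -> c
u : d
\v._ : e -> d
\u._ : d -> e -> d
  unify d -> e -> d ~ Int -> f
  unify d ~ Int
  unify e -> Int ~ f
_ _ : e -> Int
  unify a -> b -> c -> c ~ (e -> Int) -> g
  unify a ~ e -> Int
  unify b -> c -> c ~ g
_ _ : b -> c -> c
let p : Bool
let w : Int
r : i
\r._ : i -> i
\q._ : h -> i -> i
  unify b -> c -> c ~ h -> i -> i
  unify b ~ h
  unify c -> c ~ i -> i
  unify c ~ i
  unify i ~ i
t : j
let a : j
a : j
\t._ : j -> j
let s : forall. j -> j
let b : Bool
  unify Int ~ Int
  unify Bool ~ Int
  FAIL: mismatch Bool ~ Int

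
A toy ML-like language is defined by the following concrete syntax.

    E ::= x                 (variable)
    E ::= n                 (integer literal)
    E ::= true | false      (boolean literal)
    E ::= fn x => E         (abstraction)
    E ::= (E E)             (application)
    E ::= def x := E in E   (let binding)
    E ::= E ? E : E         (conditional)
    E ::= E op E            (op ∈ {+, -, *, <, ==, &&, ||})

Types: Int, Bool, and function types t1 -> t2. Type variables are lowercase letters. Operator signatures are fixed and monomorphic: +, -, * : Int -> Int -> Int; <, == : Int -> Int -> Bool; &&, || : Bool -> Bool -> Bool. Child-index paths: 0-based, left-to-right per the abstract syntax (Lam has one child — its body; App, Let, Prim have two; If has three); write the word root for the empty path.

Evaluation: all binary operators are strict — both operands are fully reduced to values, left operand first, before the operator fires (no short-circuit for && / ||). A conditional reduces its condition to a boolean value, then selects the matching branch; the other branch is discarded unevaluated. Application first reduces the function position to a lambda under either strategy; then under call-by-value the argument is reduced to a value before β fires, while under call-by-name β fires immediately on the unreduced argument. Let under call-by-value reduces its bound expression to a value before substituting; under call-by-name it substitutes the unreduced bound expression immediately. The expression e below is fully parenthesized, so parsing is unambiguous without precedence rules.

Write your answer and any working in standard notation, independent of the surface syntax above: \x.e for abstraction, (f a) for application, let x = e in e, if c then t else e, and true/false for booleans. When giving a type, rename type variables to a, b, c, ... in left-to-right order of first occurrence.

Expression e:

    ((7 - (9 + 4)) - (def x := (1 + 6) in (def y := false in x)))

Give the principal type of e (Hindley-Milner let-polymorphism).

Answer: Int

Trace:
  unify Int ~ Int
  unify Int ~ Int
  unify Int ~ Int
  unify Int ~ Int
  unify Int ~ Int
  unify Int ~ Int
  unify Int ~ Int
let x : Int
let y : Bool
x : Int
  unify Int ~ Int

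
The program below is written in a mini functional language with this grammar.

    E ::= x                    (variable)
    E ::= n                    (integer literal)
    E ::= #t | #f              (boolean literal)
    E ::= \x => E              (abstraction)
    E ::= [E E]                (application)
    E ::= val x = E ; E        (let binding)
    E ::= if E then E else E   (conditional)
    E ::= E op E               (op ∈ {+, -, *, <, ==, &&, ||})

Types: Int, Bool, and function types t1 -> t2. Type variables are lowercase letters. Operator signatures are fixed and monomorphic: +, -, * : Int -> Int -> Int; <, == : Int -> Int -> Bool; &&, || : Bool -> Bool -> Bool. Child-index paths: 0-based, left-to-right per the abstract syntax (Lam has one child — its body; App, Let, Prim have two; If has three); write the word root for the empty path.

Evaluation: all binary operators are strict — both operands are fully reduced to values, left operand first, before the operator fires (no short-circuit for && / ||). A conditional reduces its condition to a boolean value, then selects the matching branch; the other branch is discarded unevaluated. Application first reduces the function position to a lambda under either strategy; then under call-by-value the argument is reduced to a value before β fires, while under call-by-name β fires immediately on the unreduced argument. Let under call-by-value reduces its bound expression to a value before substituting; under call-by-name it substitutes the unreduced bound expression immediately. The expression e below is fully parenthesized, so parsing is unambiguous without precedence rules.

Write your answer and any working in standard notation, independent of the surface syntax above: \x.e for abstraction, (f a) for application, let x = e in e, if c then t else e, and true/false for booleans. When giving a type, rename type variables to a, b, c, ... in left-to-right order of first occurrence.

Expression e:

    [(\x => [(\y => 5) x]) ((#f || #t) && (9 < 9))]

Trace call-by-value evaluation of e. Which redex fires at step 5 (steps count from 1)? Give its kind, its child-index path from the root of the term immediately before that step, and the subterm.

Trace:
step 0: ((\x.((\y.5) x)) ((false || true) && (9 < 9)))
step 1: [delta@1.0] ((\x.((\y.5) x)) (true && (9 < 9)))
step 2: [delta@1.1] ((\x.((\y.5) x)) (true && false))
step 3: [delta@1] ((\x.((\y.5) x)) false)
step 4: [beta@root] ((\y.5) false)
step 5: [beta@root] 5

Answer: beta at root : ((\y.5) false)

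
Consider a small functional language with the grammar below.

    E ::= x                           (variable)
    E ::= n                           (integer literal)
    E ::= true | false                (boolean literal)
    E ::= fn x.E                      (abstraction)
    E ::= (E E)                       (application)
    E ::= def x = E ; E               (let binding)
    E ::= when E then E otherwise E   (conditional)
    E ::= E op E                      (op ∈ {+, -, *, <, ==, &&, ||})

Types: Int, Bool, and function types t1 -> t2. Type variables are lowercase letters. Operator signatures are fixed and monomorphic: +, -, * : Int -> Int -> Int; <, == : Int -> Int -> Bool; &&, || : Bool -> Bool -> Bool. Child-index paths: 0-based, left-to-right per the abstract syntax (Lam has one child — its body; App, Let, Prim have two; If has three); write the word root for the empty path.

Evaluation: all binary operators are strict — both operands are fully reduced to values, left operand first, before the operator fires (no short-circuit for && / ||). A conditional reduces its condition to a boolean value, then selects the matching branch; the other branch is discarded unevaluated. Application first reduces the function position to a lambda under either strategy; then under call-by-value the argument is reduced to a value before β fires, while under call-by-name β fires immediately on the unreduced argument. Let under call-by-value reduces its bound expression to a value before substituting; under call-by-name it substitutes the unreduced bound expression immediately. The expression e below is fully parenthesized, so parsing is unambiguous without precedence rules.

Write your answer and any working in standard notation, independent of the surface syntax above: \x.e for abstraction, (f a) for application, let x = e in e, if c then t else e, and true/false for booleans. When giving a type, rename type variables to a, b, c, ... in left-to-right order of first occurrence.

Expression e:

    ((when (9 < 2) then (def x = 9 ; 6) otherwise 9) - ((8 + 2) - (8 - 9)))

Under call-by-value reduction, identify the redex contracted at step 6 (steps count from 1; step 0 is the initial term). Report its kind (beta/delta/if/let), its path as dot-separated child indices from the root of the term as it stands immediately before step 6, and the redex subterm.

Derivation:
step 0: ((if (9 < 2) then (let x = 9 in 6) else 9) - ((8 + 2) - (8 - 9)))
step 1: [delta@0.0] ((if false then (let x = 9 in 6) else 9) - ((8 + 2) - (8 - 9)))
step 2: [if@0] (9 - ((8 + 2) - (8 - 9)))
step 3: [delta@1.0] (9 - (10 - (8 - 9)))
step 4: [delta@1.1] (9 - (10 - -1))
step 5: [delta@1] (9 - 11)
step 6: [delta@root] -2

Answer: delta at root : (9 - 11)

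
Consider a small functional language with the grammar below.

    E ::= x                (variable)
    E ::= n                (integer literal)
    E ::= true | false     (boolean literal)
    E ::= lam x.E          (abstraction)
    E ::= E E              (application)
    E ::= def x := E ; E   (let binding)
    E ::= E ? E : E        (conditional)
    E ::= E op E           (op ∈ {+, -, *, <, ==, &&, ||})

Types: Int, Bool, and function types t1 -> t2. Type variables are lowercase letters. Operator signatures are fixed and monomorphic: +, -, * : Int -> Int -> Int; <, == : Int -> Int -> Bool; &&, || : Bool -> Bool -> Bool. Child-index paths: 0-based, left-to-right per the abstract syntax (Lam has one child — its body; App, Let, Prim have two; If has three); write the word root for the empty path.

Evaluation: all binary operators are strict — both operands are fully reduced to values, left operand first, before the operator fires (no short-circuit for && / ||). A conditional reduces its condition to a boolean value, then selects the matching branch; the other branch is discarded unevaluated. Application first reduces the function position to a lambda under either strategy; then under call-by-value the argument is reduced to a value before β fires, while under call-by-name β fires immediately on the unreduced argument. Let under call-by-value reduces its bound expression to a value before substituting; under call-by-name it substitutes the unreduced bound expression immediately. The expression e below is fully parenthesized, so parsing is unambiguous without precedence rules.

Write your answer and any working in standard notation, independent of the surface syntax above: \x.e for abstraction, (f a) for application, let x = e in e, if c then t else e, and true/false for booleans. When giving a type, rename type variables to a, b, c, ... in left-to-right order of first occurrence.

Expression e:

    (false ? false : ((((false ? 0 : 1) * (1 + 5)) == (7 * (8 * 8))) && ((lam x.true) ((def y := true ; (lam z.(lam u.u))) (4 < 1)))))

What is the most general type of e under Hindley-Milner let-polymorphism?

Trace:
  unify Bool ~ Bool
  unify Bool ~ Bool
  unify Int ~ Int
  unify Int ~ Int
  unify Int ~ Int
  unify Int ~ Int
  unify Int ~ Int
  unify Int ~ Int
  unify Int ~ Int
  unify Int ~ Int
  unify Int ~ Int
  unify Int ~ Int
  unify Int ~ Int
  unify Bool ~ Bool
\x._ : a -> Bool
let y : Bool
u : c
\u._ : c -> c
\z._ : b -> c -> c
  unify Int ~ Int
  unify Int ~ Int
  unify b -> c -> c ~ Bool -> d
  unify b ~ Bool
  unify c -> c ~ d
_ _ : c -> c
  unify a -> Bool ~ (c -> c) -> e
  unify a ~ c -> c
  unify Bool ~ e
_ _ : Bool
  unify Bool ~ Bool
  unify Bool ~ Bool

Answer: Bool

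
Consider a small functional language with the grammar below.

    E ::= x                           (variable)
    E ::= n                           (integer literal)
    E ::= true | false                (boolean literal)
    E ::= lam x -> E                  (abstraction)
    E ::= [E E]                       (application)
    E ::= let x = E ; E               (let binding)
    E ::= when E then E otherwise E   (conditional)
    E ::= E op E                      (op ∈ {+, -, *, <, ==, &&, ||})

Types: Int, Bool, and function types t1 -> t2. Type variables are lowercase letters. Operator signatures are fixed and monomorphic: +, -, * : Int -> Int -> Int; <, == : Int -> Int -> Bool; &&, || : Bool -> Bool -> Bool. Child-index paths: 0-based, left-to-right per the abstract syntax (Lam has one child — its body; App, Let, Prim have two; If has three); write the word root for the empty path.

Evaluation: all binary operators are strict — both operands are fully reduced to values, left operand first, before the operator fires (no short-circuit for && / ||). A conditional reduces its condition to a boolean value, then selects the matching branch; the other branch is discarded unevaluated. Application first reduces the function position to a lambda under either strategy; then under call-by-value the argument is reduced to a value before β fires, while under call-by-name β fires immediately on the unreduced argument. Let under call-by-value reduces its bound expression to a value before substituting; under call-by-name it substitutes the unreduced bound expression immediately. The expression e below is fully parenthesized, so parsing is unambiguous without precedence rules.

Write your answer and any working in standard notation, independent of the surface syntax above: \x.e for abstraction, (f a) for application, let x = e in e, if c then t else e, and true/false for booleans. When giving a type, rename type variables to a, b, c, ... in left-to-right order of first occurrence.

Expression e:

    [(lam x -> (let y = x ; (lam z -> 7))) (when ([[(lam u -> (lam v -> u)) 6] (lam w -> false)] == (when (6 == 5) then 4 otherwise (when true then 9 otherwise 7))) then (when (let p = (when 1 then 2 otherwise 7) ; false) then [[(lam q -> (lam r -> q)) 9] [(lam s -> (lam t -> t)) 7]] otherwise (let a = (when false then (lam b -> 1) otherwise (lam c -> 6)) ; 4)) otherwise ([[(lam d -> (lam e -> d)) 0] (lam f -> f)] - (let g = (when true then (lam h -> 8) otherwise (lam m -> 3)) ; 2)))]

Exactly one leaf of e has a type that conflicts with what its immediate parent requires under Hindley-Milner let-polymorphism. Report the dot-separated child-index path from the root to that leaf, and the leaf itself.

Answer: 1.1.0.0.0 : 1

Working:
x : a
let y : a
\z._ : b -> Int
\x._ : a -> b -> Int
u : c
\v._ : d -> c
\u._ : c -> d -> c
  unify c -> d -> c ~ Int -> e
  unify c ~ Int
  unify d -> Int ~ e
_ _ : d -> Int
\w._ : f -> Bool
  unify d -> Int ~ (f -> Bool) -> g
  unify d ~ f -> Bool
  unify Int ~ g
_ _ : Int
  unify Int ~ Int
  unify Int ~ Int
  unify Int ~ Int
  unify Bool ~ Bool
  unify Bool ~ Bool
  unify Int ~ Int
  unify Int ~ Int
  unify Int ~ Int
  unify Bool ~ Bool
  unify Int ~ Bool
  FAIL: mismatch Int ~ Bool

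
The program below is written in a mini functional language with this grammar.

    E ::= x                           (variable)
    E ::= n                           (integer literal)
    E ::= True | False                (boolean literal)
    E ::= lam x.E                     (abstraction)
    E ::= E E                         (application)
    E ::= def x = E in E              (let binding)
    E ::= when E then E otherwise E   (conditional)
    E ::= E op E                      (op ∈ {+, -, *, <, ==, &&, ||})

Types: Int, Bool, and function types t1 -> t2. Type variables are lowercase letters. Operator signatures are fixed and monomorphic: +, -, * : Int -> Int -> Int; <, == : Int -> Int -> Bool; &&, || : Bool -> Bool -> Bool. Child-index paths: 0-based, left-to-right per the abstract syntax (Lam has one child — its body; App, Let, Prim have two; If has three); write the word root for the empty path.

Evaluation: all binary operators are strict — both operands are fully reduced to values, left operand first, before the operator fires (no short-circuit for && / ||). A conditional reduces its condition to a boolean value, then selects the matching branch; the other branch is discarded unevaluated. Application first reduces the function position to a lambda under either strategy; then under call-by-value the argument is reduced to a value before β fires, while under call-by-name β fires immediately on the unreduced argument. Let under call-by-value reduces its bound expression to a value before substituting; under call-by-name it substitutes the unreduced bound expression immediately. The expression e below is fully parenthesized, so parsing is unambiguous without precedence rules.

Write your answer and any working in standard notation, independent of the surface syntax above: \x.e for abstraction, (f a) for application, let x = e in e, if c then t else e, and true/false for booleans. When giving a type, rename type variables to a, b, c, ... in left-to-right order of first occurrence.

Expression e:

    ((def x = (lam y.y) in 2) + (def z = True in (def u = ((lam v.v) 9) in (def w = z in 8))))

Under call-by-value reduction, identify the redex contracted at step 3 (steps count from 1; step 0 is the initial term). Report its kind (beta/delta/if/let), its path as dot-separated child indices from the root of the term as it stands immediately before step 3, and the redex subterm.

Answer: beta at 1.0 : ((\v.v) 9)

Working:
step 0: ((let x = (\y.y) in 2) + (let z = true in (let u = ((\v.v) 9) in (let w = z in 8))))
step 1: [let@0] (2 + (let z = true in (let u = ((\v.v) 9) in (let w = z in 8))))
step 2: [let@1] (2 + (let u = ((\v.v) 9) in (let w = true in 8)))
step 3: [beta@1.0] (2 + (let u = 9 in (let w = true in 8)))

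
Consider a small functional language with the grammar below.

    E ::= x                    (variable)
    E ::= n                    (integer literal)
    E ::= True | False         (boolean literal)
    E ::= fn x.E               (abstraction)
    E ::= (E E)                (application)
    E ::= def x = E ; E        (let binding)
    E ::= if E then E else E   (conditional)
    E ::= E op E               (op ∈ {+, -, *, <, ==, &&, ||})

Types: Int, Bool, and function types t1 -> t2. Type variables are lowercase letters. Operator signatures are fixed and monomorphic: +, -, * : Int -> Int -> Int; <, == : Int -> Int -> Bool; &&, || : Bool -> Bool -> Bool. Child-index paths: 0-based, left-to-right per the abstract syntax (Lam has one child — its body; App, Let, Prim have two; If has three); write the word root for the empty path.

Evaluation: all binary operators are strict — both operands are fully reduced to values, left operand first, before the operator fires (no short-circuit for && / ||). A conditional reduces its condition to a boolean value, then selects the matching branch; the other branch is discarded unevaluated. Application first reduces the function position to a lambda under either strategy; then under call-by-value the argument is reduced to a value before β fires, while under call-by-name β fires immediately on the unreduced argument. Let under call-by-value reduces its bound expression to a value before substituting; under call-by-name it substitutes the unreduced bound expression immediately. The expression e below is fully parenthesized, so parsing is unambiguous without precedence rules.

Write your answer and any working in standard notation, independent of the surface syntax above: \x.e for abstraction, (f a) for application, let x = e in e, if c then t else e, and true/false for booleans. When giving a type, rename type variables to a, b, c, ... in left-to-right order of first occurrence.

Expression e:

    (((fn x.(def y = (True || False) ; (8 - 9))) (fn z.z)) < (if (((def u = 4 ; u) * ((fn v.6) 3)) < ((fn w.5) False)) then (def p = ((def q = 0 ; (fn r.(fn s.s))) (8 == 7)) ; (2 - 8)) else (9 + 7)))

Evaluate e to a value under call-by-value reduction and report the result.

Working:
step 0: (((\x.(let y = (true || false) in (8 - 9))) (\z.z)) < (if (((let u = 4 in u) * ((\v.6) 3)) < ((\w.5) false)) then (let p = ((let q = 0 in (\r.(\s.s))) (8 == 7)) in (2 - 8)) else (9 + 7)))
step 1: [beta@0] ((let y = (true || false) in (8 - 9)) < (if (((let u = 4 in u) * ((\v.6) 3)) < ((\w.5) false)) then (let p = ((let q = 0 in (\r.(\s.s))) (8 == 7)) in (2 - 8)) else (9 + 7)))
step 2: [delta@0.0] ((let y = true in (8 - 9)) < (if (((let u = 4 in u) * ((\v.6) 3)) < ((\w.5) false)) then (let p = ((let q = 0 in (\r.(\s.s))) (8 == 7)) in (2 - 8)) else (9 + 7)))
step 3: [let@0] ((8 - 9) < (if (((let u = 4 in u) * ((\v.6) 3)) < ((\w.5) false)) then (let p = ((let q = 0 in (\r.(\s.s))) (8 == 7)) in (2 - 8)) else (9 + 7)))
step 4: [delta@0] (-1 < (if (((let u = 4 in u) * ((\v.6) 3)) < ((\w.5) false)) then (let p = ((let q = 0 in (\r.(\s.s))) (8 == 7)) in (2 - 8)) else (9 + 7)))
step 5: [let@1.0.0.0] (-1 < (if ((4 * ((\v.6) 3)) < ((\w.5) false)) then (let p = ((let q = 0 in (\r.(\s.s))) (8 == 7)) in (2 - 8)) else (9 + 7)))
step 6: [beta@1.0.0.1] (-1 < (if ((4 * 6) < ((\w.5) false)) then (let p = ((let q = 0 in (\r.(\s.s))) (8 == 7)) in (2 - 8)) else (9 + 7)))
step 7: [delta@1.0.0] (-1 < (if (24 < ((\w.5) false)) then (let p = ((let q = 0 in (\r.(\s.s))) (8 == 7)) in (2 - 8)) else (9 + 7)))
step 8: [beta@1.0.1] (-1 < (if (24 < 5) then (let p = ((let q = 0 in (\r.(\s.s))) (8 == 7)) in (2 - 8)) else (9 + 7)))
step 9: [delta@1.0] (-1 < (if false then (let p = ((let q = 0 in (\r.(\s.s))) (8 == 7)) in (2 - 8)) else (9 + 7)))
step 10: [if@1] (-1 < (9 + 7))
step 11: [delta@1] (-1 < 16)
step 12: [delta@root] true

Answer: true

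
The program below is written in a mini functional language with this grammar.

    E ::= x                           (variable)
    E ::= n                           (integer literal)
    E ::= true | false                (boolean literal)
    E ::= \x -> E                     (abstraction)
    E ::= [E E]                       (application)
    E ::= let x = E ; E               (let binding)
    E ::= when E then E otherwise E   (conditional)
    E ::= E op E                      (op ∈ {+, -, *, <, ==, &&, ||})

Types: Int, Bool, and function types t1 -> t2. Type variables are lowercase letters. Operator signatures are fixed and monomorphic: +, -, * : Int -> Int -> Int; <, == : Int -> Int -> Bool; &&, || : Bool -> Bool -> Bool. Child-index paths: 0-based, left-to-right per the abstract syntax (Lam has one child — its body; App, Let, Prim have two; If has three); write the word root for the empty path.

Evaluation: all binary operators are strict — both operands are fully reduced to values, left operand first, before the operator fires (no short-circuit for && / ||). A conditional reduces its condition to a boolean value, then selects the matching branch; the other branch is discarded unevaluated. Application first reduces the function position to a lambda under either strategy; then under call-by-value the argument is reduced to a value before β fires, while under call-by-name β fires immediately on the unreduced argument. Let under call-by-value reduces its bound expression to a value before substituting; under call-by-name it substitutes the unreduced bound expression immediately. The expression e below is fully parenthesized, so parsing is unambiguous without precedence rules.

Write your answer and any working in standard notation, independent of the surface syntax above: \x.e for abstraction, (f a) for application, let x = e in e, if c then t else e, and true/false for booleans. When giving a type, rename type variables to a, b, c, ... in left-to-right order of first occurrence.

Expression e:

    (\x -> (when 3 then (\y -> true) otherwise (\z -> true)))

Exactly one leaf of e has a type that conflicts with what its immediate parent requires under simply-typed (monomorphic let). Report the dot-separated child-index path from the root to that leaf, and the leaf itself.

Derivation:
  unify Int ~ Bool
  FAIL: mismatch Int ~ Bool

Answer: 0.0 : 3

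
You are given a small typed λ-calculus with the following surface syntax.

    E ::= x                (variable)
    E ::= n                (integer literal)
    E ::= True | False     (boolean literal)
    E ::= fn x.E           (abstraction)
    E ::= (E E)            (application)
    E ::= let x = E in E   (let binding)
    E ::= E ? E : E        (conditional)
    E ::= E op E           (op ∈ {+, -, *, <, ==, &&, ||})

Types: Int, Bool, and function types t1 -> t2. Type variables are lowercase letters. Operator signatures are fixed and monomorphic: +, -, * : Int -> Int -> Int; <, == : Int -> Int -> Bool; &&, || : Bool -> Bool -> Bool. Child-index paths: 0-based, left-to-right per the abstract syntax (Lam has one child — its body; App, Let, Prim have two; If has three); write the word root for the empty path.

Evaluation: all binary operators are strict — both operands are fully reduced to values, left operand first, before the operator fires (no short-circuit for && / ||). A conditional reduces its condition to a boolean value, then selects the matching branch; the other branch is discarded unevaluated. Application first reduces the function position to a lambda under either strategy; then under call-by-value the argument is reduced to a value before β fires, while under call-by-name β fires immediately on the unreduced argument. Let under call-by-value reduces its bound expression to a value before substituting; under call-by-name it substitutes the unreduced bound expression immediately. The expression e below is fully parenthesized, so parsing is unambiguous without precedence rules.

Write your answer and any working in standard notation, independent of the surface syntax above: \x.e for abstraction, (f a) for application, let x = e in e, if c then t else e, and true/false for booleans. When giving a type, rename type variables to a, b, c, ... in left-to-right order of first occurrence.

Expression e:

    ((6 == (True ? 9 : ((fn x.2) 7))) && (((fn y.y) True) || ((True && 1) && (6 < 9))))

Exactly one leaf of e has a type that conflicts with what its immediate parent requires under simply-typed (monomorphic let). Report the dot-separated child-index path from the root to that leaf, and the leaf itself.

Trace:
  unify Int ~ Int
  unify Bool ~ Bool
\x._ : a -> Int
  unify a -> Int ~ Int -> b
  unify a ~ Int
  unify Int ~ b
_ _ : Int
  unify Int ~ Int
  unify Int ~ Int
  unify Bool ~ Bool
y : c
\y._ : c -> c
  unify c -> c ~ Bool -> d
  unify c ~ Bool
  unify Bool ~ d
_ _ : Bool
  unify Bool ~ Bool
  unify Bool ~ Bool
  unify Int ~ Bool
  FAIL: mismatch Int ~ Bool

Answer: 1.1.0.1 : 1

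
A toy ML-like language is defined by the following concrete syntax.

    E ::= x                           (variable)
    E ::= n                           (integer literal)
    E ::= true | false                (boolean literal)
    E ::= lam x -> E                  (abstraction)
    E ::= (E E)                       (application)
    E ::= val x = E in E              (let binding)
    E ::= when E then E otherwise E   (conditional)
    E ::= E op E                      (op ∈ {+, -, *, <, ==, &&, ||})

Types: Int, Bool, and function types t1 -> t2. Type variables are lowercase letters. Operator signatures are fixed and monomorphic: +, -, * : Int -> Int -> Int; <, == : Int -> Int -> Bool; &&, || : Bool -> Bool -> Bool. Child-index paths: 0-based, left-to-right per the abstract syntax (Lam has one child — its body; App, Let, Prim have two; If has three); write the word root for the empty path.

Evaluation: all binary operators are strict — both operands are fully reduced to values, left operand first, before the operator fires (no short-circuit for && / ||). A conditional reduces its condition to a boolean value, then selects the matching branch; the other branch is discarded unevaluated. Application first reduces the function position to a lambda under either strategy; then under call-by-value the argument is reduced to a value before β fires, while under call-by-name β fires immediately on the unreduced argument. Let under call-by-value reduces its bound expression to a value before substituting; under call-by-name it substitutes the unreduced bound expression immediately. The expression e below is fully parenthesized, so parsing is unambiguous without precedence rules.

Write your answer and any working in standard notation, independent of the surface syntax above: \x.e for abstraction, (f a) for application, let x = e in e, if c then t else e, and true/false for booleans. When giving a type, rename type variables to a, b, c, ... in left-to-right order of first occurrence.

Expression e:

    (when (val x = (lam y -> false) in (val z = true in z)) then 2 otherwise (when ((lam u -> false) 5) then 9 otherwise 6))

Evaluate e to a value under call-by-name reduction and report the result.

Derivation:
step 0: (if (let x = (\y.false) in (let z = true in z)) then 2 else (if ((\u.false) 5) then 9 else 6))
step 1: [let@0] (if (let z = true in z) then 2 else (if ((\u.false) 5) then 9 else 6))
step 2: [let@0] (if true then 2 else (if ((\u.false) 5) then 9 else 6))
step 3: [if@root] 2

Answer: 2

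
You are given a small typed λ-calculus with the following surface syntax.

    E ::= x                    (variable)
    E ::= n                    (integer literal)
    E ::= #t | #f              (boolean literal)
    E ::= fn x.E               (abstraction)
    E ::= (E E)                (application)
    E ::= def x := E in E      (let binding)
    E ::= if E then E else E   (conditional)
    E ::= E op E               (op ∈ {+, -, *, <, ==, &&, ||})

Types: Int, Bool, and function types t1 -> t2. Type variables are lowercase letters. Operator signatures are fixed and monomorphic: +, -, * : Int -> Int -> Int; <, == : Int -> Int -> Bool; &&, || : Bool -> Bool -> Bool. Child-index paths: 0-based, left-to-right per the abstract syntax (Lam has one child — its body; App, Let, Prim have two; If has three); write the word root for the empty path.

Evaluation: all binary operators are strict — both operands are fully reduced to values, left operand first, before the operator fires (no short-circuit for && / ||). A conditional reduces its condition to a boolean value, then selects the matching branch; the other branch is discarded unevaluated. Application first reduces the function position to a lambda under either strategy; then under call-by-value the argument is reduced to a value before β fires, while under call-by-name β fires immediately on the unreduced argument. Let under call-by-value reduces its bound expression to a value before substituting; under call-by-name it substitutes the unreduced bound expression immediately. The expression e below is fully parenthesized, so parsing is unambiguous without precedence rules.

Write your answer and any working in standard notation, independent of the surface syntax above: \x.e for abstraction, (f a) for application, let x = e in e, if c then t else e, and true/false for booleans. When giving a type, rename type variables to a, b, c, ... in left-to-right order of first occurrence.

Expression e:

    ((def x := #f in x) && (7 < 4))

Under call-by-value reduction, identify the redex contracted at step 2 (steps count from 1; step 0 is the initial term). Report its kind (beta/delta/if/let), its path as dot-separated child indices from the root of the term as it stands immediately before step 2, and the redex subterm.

Answer: delta at 1 : (7 < 4)

Trace:
step 0: ((let x = false in x) && (7 < 4))
step 1: [let@0] (false && (7 < 4))
step 2: [delta@1] (false && false)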